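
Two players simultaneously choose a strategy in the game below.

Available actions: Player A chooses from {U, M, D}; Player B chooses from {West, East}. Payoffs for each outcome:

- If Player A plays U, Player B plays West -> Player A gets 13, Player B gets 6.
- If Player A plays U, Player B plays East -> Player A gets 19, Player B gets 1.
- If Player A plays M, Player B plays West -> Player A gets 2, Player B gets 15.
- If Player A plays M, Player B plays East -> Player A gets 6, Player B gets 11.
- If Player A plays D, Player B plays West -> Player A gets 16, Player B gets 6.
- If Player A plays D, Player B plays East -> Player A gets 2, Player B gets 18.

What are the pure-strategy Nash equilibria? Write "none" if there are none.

This game has no pure Nash equilibrium.

(U, West): Player A can switch to D (13 → 16). Not NE.
(U, East): Player B can switch to West (1 → 6). Not NE.
(M, West): Player A can switch to U (2 → 13). Not NE.
(M, East): Player A can switch to U (6 → 19). Not NE.
(D, West): Player B can switch to East (6 → 18). Not NE.
(D, East): Player A can switch to U (2 → 19). Not NE.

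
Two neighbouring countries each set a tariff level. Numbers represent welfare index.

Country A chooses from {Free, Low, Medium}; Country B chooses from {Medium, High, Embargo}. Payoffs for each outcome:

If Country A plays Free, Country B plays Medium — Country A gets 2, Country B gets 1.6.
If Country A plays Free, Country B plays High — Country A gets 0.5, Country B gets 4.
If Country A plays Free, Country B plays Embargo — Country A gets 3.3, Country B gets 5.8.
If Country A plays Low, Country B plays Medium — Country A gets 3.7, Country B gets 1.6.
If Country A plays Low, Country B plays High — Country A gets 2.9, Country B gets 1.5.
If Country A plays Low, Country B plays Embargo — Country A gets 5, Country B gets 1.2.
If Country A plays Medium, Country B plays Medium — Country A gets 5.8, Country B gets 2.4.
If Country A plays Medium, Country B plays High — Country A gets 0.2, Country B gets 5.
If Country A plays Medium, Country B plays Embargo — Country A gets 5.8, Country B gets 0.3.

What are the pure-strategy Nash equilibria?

(Free, Medium): Country A can switch to Low (2 → 3.7). Not NE.
(Free, High): Country A can switch to Low (0.5 → 2.9). Not NE.
(Free, Embargo): Country A can switch to Low (3.3 → 5). Not NE.
(Low, Medium): Country A can switch to Medium (3.7 → 5.8). Not NE.
(Low, High): Country B can switch to Medium (1.5 → 1.6). Not NE.
(Low, Embargo): Country A can switch to Medium (5 → 5.8). Not NE.
(Medium, Medium): Country B can switch to High (2.4 → 5). Not NE.
(Medium, High): Country A can switch to Free (0.2 → 0.5). Not NE.
(Medium, Embargo): Country B can switch to Medium (0.3 → 2.4). Not NE.

This game has no pure Nash equilibrium.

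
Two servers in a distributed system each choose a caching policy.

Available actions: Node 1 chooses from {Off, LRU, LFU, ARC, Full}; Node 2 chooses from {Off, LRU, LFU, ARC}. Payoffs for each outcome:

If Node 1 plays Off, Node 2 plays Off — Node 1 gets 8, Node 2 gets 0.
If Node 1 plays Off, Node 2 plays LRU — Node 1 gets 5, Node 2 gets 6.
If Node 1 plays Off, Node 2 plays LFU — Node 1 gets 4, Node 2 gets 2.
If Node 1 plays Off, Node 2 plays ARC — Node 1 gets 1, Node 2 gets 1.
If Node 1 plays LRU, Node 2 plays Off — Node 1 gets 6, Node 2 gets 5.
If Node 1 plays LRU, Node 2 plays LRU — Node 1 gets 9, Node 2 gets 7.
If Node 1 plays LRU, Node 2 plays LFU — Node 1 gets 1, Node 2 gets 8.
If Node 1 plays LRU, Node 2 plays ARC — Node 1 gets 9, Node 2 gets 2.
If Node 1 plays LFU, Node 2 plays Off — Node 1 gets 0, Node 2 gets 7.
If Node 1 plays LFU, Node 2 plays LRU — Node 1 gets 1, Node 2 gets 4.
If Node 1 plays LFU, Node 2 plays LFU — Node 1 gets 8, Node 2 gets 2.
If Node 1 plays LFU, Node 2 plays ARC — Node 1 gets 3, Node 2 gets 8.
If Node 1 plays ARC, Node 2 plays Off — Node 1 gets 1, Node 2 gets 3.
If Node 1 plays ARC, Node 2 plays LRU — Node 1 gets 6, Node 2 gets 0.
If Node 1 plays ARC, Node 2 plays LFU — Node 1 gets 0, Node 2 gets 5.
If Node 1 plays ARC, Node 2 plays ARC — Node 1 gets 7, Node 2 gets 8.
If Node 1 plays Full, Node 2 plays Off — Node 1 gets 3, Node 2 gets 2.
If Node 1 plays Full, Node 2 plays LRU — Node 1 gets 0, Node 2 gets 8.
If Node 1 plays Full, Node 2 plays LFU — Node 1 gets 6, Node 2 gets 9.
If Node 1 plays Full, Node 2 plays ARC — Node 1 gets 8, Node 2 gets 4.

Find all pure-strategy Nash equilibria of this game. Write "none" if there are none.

No pure-strategy Nash equilibrium.

Mark each player's best response to every combination of opponents' strategies; a profile where every player is best-responding is a pure Nash equilibrium.
Node 1 against Off: payoffs 8, 6, 0, 1, 3 → best response Off.
Node 1 against LRU: payoffs 5, 9, 1, 6, 0 → best response LRU.
Node 1 against LFU: payoffs 4, 1, 8, 0, 6 → best response LFU.
Node 1 against ARC: payoffs 1, 9, 3, 7, 8 → best response LRU.
Node 2 against Off: payoffs 0, 6, 2, 1 → best response LRU.
Node 2 against LRU: payoffs 5, 7, 8, 2 → best response LFU.
Node 2 against LFU: payoffs 7, 4, 2, 8 → best response ARC.
Node 2 against ARC: payoffs 3, 0, 5, 8 → best response ARC.
Node 2 against Full: payoffs 2, 8, 9, 4 → best response LFU.
No profile is a mutual best response for all players.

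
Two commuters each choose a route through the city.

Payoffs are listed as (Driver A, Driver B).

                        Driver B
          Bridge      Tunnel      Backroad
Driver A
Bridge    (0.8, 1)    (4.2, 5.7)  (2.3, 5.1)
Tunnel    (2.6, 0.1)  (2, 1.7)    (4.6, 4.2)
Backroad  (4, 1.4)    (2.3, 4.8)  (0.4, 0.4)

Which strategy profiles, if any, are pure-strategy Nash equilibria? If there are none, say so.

The pure Nash equilibria are (Bridge, Tunnel); (Tunnel, Backroad).

(Bridge, Bridge): Driver A can switch to Tunnel (0.8 → 2.6). Not NE.
(Bridge, Tunnel): Driver A gets 4.2, best alternative 2.3; Driver B gets 5.7, best alternative 5.1. No profitable deviation — NE.
(Bridge, Backroad): Driver A can switch to Tunnel (2.3 → 4.6). Not NE.
(Tunnel, Bridge): Driver A can switch to Backroad (2.6 → 4). Not NE.
(Tunnel, Tunnel): Driver A can switch to Bridge (2 → 4.2). Not NE.
(Tunnel, Backroad): Driver A gets 4.6, best alternative 2.3; Driver B gets 4.2, best alternative 1.7. No profitable deviation — NE.
(Backroad, Bridge): Driver B can switch to Tunnel (1.4 → 4.8). Not NE.
(Backroad, Tunnel): Driver A can switch to Bridge (2.3 → 4.2). Not NE.
(Backroad, Backroad): Driver A can switch to Bridge (0.4 → 2.3). Not NE.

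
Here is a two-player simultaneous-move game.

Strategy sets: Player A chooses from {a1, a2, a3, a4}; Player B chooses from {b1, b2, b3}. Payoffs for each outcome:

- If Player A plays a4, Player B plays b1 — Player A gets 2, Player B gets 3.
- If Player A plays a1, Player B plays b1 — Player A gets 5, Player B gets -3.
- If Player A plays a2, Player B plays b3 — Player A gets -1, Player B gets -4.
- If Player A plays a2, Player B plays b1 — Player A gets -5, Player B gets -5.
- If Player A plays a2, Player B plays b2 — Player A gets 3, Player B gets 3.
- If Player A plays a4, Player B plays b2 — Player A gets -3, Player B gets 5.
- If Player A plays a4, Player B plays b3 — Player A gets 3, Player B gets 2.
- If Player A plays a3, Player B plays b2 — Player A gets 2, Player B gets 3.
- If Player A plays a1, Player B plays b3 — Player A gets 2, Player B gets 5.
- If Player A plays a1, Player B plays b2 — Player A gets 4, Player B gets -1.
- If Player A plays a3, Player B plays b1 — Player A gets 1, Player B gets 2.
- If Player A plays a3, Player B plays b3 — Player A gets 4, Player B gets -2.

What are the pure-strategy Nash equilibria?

none

For each player, find the best response to each opponent profile; mutual best responses are the pure NE.
Player A against b1: payoffs 5, -5, 1, 2 → best response a1.
Player A against b2: payoffs 4, 3, 2, -3 → best response a1.
Player A against b3: payoffs 2, -1, 4, 3 → best response a3.
Player B against a1: payoffs -3, -1, 5 → best response b3.
Player B against a2: payoffs -5, 3, -4 → best response b2.
Player B against a3: payoffs 2, 3, -2 → best response b2.
Player B against a4: payoffs 3, 5, 2 → best response b2.
No profile is a mutual best response for all players.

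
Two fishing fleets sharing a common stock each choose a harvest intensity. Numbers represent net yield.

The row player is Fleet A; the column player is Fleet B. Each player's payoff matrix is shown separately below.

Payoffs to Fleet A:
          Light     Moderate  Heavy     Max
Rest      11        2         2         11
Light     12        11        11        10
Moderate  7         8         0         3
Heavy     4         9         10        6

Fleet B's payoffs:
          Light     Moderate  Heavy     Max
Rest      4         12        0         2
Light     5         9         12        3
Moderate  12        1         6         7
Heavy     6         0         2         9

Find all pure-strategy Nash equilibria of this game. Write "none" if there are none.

(Rest, Light): Fleet A can switch to Light (11 → 12). Not NE.
(Rest, Moderate): Fleet A can switch to Light (2 → 11). Not NE.
(Rest, Heavy): Fleet A can switch to Light (2 → 11). Not NE.
(Rest, Max): Fleet B can switch to Light (2 → 4). Not NE.
(Light, Light): Fleet B can switch to Moderate (5 → 9). Not NE.
(Light, Moderate): Fleet B can switch to Heavy (9 → 12). Not NE.
(Light, Heavy): Fleet A gets 11, best alternative 10; Fleet B gets 12, best alternative 9. No profitable deviation — NE.
(Light, Max): Fleet A can switch to Rest (10 → 11). Not NE.
(Moderate, Light): Fleet A can switch to Rest (7 → 11). Not NE.
(Moderate, Moderate): Fleet A can switch to Light (8 → 11). Not NE.
(Moderate, Heavy): Fleet A can switch to Rest (0 → 2). Not NE.
(The remaining 5 profiles each have a profitable deviation by the same check.)

The unique pure-strategy Nash equilibrium is (Light, Heavy).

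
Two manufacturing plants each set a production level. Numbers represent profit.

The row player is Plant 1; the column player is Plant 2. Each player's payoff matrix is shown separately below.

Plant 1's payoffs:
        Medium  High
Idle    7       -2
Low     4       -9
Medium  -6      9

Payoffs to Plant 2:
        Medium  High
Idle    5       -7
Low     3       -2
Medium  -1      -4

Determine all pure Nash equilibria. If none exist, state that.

(Idle, Medium): Plant 1 gets 7, best alternative 4; Plant 2 gets 5, best alternative -7. No profitable deviation — NE.
(Idle, High): Plant 1 can switch to Medium (-2 → 9). Not NE.
(Low, Medium): Plant 1 can switch to Idle (4 → 7). Not NE.
(Low, High): Plant 1 can switch to Idle (-9 → -2). Not NE.
(Medium, Medium): Plant 1 can switch to Idle (-6 → 7). Not NE.
(Medium, High): Plant 2 can switch to Medium (-4 → -1). Not NE.

(Idle, Medium)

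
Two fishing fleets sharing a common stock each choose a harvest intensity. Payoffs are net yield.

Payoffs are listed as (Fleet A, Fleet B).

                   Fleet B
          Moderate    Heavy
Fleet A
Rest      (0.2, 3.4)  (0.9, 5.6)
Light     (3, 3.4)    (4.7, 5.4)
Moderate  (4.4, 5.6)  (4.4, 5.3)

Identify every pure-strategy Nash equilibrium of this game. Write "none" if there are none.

(Light, Heavy) and (Moderate, Moderate)

For each strategy profile, look for a profitable unilateral deviation.
(Rest, Moderate): Fleet A can switch to Light (0.2 → 3). Not NE.
(Rest, Heavy): Fleet A can switch to Light (0.9 → 4.7). Not NE.
(Light, Moderate): Fleet A can switch to Moderate (3 → 4.4). Not NE.
(Light, Heavy): Fleet A gets 4.7, best alternative 4.4; Fleet B gets 5.4, best alternative 3.4. No profitable deviation — NE.
(Moderate, Moderate): Fleet A gets 4.4, best alternative 3; Fleet B gets 5.6, best alternative 5.3. No profitable deviation — NE.
(Moderate, Heavy): Fleet A can switch to Light (4.4 → 4.7). Not NE.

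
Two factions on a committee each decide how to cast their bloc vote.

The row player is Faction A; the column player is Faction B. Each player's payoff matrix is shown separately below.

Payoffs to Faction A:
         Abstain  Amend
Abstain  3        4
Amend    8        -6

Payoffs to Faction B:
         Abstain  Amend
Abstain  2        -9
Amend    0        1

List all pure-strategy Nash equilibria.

No pure-strategy Nash equilibrium.

(Abstain, Abstain): Faction A can switch to Amend (3 → 8). Not NE.
(Abstain, Amend): Faction B can switch to Abstain (-9 → 2). Not NE.
(Amend, Abstain): Faction B can switch to Amend (0 → 1). Not NE.
(Amend, Amend): Faction A can switch to Abstain (-6 → 4). Not NE.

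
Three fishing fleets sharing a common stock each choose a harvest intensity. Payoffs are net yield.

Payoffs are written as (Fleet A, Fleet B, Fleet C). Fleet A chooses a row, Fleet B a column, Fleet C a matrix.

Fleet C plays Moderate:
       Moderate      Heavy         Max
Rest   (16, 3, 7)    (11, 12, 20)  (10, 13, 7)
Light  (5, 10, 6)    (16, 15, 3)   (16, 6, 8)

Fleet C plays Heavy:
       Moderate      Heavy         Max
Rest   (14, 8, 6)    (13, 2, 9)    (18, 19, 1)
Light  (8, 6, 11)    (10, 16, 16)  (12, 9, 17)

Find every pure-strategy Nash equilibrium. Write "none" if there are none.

none

For each strategy profile, look for a profitable unilateral deviation.
(Rest, Moderate, Moderate): Fleet B can switch to Heavy (3 → 12). Not NE.
(Rest, Moderate, Heavy): Fleet B can switch to Max (8 → 19). Not NE.
(Rest, Heavy, Moderate): Fleet A can switch to Light (11 → 16). Not NE.
(Rest, Heavy, Heavy): Fleet B can switch to Moderate (2 → 8). Not NE.
(Rest, Max, Moderate): Fleet A can switch to Light (10 → 16). Not NE.
(Rest, Max, Heavy): Fleet C can switch to Moderate (1 → 7). Not NE.
(Light, Moderate, Moderate): Fleet A can switch to Rest (5 → 16). Not NE.
(Light, Moderate, Heavy): Fleet A can switch to Rest (8 → 14). Not NE.
(Light, Heavy, Moderate): Fleet C can switch to Heavy (3 → 16). Not NE.
(Light, Heavy, Heavy): Fleet A can switch to Rest (10 → 13). Not NE.
(Light, Max, Moderate): Fleet B can switch to Moderate (6 → 10). Not NE.
(Light, Max, Heavy): Fleet A can switch to Rest (12 → 18). Not NE.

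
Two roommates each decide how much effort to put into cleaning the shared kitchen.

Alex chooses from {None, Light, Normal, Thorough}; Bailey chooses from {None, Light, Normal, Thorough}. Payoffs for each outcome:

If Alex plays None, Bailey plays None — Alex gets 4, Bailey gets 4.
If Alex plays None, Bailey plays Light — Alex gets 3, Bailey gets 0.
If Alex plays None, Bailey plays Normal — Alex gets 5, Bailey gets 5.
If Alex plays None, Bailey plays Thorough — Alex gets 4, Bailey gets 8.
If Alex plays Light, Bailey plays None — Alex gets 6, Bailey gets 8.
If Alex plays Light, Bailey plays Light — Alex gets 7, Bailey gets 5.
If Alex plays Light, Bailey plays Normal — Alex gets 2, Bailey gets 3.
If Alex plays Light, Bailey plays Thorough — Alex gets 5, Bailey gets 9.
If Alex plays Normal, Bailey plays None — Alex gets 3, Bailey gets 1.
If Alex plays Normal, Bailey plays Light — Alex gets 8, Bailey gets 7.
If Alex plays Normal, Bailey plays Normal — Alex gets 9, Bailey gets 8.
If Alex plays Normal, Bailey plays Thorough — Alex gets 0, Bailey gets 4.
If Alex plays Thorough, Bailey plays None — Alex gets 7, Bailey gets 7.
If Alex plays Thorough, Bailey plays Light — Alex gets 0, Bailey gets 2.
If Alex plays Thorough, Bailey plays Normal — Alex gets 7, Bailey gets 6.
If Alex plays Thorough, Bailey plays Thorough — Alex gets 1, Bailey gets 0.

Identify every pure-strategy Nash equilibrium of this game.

Pure-strategy Nash equilibria: (Light, Thorough), (Normal, Normal), (Thorough, None)

Alex against None: payoffs 4, 6, 3, 7 → best response Thorough.
Alex against Light: payoffs 3, 7, 8, 0 → best response Normal.
Alex against Normal: payoffs 5, 2, 9, 7 → best response Normal.
Alex against Thorough: payoffs 4, 5, 0, 1 → best response Light.
Bailey against None: payoffs 4, 0, 5, 8 → best response Thorough.
Bailey against Light: payoffs 8, 5, 3, 9 → best response Thorough.
Bailey against Normal: payoffs 1, 7, 8, 4 → best response Normal.
Bailey against Thorough: payoffs 7, 2, 6, 0 → best response None.
Mutual best responses: (Light, Thorough); (Normal, Normal); (Thorough, None).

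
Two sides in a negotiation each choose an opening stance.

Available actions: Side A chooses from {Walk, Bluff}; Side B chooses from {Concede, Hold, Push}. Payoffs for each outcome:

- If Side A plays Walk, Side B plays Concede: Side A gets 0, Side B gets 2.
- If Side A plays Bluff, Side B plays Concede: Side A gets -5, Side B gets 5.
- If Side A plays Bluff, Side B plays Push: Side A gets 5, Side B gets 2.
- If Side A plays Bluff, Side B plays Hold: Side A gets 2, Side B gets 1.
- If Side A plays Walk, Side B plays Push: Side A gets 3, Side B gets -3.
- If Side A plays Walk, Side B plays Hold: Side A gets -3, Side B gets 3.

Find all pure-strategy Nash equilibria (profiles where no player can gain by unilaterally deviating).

This game has no pure Nash equilibrium.

(Walk, Concede): Side B can switch to Hold (2 → 3). Not NE.
(Walk, Hold): Side A can switch to Bluff (-3 → 2). Not NE.
(Walk, Push): Side A can switch to Bluff (3 → 5). Not NE.
(Bluff, Concede): Side A can switch to Walk (-5 → 0). Not NE.
(Bluff, Hold): Side B can switch to Concede (1 → 5). Not NE.
(Bluff, Push): Side B can switch to Concede (2 → 5). Not NE.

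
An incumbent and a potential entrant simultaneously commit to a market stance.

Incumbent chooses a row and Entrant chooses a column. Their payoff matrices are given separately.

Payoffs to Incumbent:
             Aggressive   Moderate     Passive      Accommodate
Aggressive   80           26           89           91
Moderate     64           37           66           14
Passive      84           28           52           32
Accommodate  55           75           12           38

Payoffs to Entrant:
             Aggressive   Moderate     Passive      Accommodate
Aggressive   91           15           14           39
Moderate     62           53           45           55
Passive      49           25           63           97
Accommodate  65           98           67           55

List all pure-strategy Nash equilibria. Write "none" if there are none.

Pure NE: (Accommodate, Moderate)

Incumbent against Aggressive: payoffs 80, 64, 84, 55 → best response Passive.
Incumbent against Moderate: payoffs 26, 37, 28, 75 → best response Accommodate.
Incumbent against Passive: payoffs 89, 66, 52, 12 → best response Aggressive.
Incumbent against Accommodate: payoffs 91, 14, 32, 38 → best response Aggressive.
Entrant against Aggressive: payoffs 91, 15, 14, 39 → best response Aggressive.
Entrant against Moderate: payoffs 62, 53, 45, 55 → best response Aggressive.
Entrant against Passive: payoffs 49, 25, 63, 97 → best response Accommodate.
Entrant against Accommodate: payoffs 65, 98, 67, 55 → best response Moderate.
Mutual best responses: (Accommodate, Moderate).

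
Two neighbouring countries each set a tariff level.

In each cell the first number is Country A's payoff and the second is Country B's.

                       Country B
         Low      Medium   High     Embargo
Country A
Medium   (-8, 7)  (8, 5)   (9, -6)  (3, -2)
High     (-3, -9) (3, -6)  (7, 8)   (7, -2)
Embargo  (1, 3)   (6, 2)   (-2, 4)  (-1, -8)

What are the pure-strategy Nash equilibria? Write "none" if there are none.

For each player, find the best response to each opponent profile; mutual best responses are the pure NE.
Country A against Low: payoffs -8, -3, 1 → best response Embargo.
Country A against Medium: payoffs 8, 3, 6 → best response Medium.
Country A against High: payoffs 9, 7, -2 → best response Medium.
Country A against Embargo: payoffs 3, 7, -1 → best response High.
Country B against Medium: payoffs 7, 5, -6, -2 → best response Low.
Country B against High: payoffs -9, -6, 8, -2 → best response High.
Country B against Embargo: payoffs 3, 2, 4, -8 → best response High.
No profile is a mutual best response for all players.

There is no pure-strategy Nash equilibrium.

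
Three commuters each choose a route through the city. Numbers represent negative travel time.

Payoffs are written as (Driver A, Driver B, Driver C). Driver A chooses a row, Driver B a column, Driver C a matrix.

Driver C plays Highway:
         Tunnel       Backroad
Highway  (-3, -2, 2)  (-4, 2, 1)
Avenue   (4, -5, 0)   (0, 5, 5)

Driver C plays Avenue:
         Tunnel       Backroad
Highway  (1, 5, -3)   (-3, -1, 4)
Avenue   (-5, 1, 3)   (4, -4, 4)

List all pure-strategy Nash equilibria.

Driver A against (Tunnel, Highway): payoffs -3, 4 → best response Avenue.
Driver A against (Tunnel, Avenue): payoffs 1, -5 → best response Highway.
Driver A against (Backroad, Highway): payoffs -4, 0 → best response Avenue.
Driver A against (Backroad, Avenue): payoffs -3, 4 → best response Avenue.
Driver B against (Highway, Highway): payoffs -2, 2 → best response Backroad.
Driver B against (Highway, Avenue): payoffs 5, -1 → best response Tunnel.
Driver B against (Avenue, Highway): payoffs -5, 5 → best response Backroad.
Driver B against (Avenue, Avenue): payoffs 1, -4 → best response Tunnel.
Driver C against (Highway, Tunnel): payoffs 2, -3 → best response Highway.
Driver C against (Highway, Backroad): payoffs 1, 4 → best response Avenue.
Driver C against (Avenue, Tunnel): payoffs 0, 3 → best response Avenue.
Driver C against (Avenue, Backroad): payoffs 5, 4 → best response Highway.
Mutual best responses: (Avenue, Backroad, Highway).

Pure NE: (Avenue, Backroad, Highway)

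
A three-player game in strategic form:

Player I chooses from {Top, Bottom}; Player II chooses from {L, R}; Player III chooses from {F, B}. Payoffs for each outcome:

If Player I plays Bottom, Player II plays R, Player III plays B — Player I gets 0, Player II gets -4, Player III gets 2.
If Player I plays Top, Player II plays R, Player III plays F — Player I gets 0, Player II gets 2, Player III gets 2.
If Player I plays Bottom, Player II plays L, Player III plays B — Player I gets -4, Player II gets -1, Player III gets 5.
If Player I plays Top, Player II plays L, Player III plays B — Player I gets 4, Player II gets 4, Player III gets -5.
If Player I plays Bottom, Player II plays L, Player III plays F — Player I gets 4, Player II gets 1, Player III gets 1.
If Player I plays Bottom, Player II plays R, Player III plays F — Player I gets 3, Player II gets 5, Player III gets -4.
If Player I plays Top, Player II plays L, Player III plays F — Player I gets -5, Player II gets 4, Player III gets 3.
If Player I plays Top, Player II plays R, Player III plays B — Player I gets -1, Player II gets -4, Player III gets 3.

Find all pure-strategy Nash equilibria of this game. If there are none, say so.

(Top, L, F): Player I can switch to Bottom (-5 → 4). Not NE.
(Top, L, B): Player III can switch to F (-5 → 3). Not NE.
(Top, R, F): Player I can switch to Bottom (0 → 3). Not NE.
(Top, R, B): Player I can switch to Bottom (-1 → 0). Not NE.
(Bottom, L, F): Player II can switch to R (1 → 5). Not NE.
(Bottom, L, B): Player I can switch to Top (-4 → 4). Not NE.
(Bottom, R, F): Player III can switch to B (-4 → 2). Not NE.
(Bottom, R, B): Player II can switch to L (-4 → -1). Not NE.

No pure-strategy Nash equilibrium.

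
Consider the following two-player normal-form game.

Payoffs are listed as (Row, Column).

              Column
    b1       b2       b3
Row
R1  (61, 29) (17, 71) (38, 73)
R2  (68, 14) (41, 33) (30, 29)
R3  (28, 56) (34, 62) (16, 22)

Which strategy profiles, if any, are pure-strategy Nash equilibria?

The pure Nash equilibria are (R1, b3), (R2, b2).

(R1, b1): Row can switch to R2 (61 → 68). Not NE.
(R1, b2): Row can switch to R2 (17 → 41). Not NE.
(R1, b3): Row gets 38, best alternative 30; Column gets 73, best alternative 71. No profitable deviation — NE.
(R2, b1): Column can switch to b2 (14 → 33). Not NE.
(R2, b2): Row gets 41, best alternative 34; Column gets 33, best alternative 29. No profitable deviation — NE.
(R2, b3): Row can switch to R1 (30 → 38). Not NE.
(R3, b1): Row can switch to R1 (28 → 61). Not NE.
(R3, b2): Row can switch to R2 (34 → 41). Not NE.
(R3, b3): Row can switch to R1 (16 → 38). Not NE.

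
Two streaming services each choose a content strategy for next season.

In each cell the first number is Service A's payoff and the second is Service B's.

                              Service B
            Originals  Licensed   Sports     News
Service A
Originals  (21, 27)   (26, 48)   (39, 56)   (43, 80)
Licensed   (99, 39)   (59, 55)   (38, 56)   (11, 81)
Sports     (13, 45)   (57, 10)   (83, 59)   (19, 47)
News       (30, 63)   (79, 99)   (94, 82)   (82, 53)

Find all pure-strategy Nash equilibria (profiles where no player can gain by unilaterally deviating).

The unique pure-strategy Nash equilibrium is (News, Licensed).

(Originals, Originals): Service A can switch to Licensed (21 → 99). Not NE.
(Originals, Licensed): Service A can switch to Licensed (26 → 59). Not NE.
(Originals, Sports): Service A can switch to Sports (39 → 83). Not NE.
(Originals, News): Service A can switch to News (43 → 82). Not NE.
(Licensed, Originals): Service B can switch to Licensed (39 → 55). Not NE.
(Licensed, Licensed): Service A can switch to News (59 → 79). Not NE.
(Licensed, Sports): Service A can switch to Originals (38 → 39). Not NE.
(Licensed, News): Service A can switch to Originals (11 → 43). Not NE.
(Sports, Originals): Service A can switch to Originals (13 → 21). Not NE.
(Sports, Licensed): Service A can switch to Licensed (57 → 59). Not NE.
(Sports, Sports): Service A can switch to News (83 → 94). Not NE.
(Sports, News): Service A can switch to Originals (19 → 43). Not NE.
(News, Licensed): Service A gets 79, best alternative 59; Service B gets 99, best alternative 82. No profitable deviation — NE.
(The remaining 3 profiles each have a profitable deviation by the same check.)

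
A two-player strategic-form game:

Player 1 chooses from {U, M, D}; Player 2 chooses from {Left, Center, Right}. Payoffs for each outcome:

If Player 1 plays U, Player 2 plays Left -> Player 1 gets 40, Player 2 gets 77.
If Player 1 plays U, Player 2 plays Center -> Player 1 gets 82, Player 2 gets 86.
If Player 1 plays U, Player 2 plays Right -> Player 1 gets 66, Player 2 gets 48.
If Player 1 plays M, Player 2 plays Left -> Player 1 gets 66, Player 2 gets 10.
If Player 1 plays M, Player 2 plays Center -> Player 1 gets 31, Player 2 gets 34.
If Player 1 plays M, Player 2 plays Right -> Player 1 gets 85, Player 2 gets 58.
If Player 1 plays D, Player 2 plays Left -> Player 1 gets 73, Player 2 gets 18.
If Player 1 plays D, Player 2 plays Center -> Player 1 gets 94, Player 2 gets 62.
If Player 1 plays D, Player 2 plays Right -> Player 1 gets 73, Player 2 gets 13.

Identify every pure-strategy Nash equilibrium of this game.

Player 1 against Left: payoffs 40, 66, 73 → best response D.
Player 1 against Center: payoffs 82, 31, 94 → best response D.
Player 1 against Right: payoffs 66, 85, 73 → best response M.
Player 2 against U: payoffs 77, 86, 48 → best response Center.
Player 2 against M: payoffs 10, 34, 58 → best response Right.
Player 2 against D: payoffs 18, 62, 13 → best response Center.
Mutual best responses: (M, Right); (D, Center).

Pure-strategy Nash equilibria: (M, Right); (D, Center)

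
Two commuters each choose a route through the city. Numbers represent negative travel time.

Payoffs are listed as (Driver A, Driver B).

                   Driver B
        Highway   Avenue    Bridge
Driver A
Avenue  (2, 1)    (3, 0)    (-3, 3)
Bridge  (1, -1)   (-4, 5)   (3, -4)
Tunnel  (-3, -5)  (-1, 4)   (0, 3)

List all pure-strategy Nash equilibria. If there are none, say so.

There is no pure-strategy Nash equilibrium.

For each player, find the best response to each opponent profile; mutual best responses are the pure NE.
Driver A against Highway: payoffs 2, 1, -3 → best response Avenue.
Driver A against Avenue: payoffs 3, -4, -1 → best response Avenue.
Driver A against Bridge: payoffs -3, 3, 0 → best response Bridge.
Driver B against Avenue: payoffs 1, 0, 3 → best response Bridge.
Driver B against Bridge: payoffs -1, 5, -4 → best response Avenue.
Driver B against Tunnel: payoffs -5, 4, 3 → best response Avenue.
No profile is a mutual best response for all players.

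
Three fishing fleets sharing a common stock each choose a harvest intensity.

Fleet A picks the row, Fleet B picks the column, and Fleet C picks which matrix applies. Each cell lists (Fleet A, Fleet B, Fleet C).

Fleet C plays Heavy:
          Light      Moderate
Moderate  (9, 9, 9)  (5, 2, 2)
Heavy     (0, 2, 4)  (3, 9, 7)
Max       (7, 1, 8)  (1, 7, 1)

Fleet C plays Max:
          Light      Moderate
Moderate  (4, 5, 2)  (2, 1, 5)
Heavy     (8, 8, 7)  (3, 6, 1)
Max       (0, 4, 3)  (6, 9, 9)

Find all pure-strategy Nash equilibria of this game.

Fleet A against (Light, Heavy): payoffs 9, 0, 7 → best response Moderate.
Fleet A against (Light, Max): payoffs 4, 8, 0 → best response Heavy.
Fleet A against (Moderate, Heavy): payoffs 5, 3, 1 → best response Moderate.
Fleet A against (Moderate, Max): payoffs 2, 3, 6 → best response Max.
Fleet B against (Moderate, Heavy): payoffs 9, 2 → best response Light.
Fleet B against (Moderate, Max): payoffs 5, 1 → best response Light.
Fleet B against (Heavy, Heavy): payoffs 2, 9 → best response Moderate.
Fleet B against (Heavy, Max): payoffs 8, 6 → best response Light.
Fleet B against (Max, Heavy): payoffs 1, 7 → best response Moderate.
Fleet B against (Max, Max): payoffs 4, 9 → best response Moderate.
Fleet C against (Moderate, Light): payoffs 9, 2 → best response Heavy.
Fleet C against (Moderate, Moderate): payoffs 2, 5 → best response Max.
Fleet C against (Heavy, Light): payoffs 4, 7 → best response Max.
Fleet C against (Heavy, Moderate): payoffs 7, 1 → best response Heavy.
Fleet C against (Max, Light): payoffs 8, 3 → best response Heavy.
Fleet C against (Max, Moderate): payoffs 1, 9 → best response Max.
Mutual best responses: (Moderate, Light, Heavy); (Heavy, Light, Max); (Max, Moderate, Max).

(Moderate, Light, Heavy); (Heavy, Light, Max); (Max, Moderate, Max)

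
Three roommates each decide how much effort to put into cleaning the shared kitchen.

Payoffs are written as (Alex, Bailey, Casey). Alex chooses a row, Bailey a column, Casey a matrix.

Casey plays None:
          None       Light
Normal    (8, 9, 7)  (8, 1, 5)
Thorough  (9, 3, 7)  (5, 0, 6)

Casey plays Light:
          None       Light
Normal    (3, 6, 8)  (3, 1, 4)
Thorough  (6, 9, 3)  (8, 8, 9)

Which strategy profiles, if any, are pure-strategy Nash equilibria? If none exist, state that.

(Normal, None, None): Alex can switch to Thorough (8 → 9). Not NE.
(Normal, None, Light): Alex can switch to Thorough (3 → 6). Not NE.
(Normal, Light, None): Bailey can switch to None (1 → 9). Not NE.
(Normal, Light, Light): Alex can switch to Thorough (3 → 8). Not NE.
(Thorough, None, None): Alex gets 9, best alternative 8; Bailey gets 3, best alternative 0; Casey gets 7, best alternative 3. No profitable deviation — NE.
(Thorough, None, Light): Casey can switch to None (3 → 7). Not NE.
(Thorough, Light, None): Alex can switch to Normal (5 → 8). Not NE.
(Thorough, Light, Light): Bailey can switch to None (8 → 9). Not NE.

The unique pure-strategy Nash equilibrium is (Thorough, None, None).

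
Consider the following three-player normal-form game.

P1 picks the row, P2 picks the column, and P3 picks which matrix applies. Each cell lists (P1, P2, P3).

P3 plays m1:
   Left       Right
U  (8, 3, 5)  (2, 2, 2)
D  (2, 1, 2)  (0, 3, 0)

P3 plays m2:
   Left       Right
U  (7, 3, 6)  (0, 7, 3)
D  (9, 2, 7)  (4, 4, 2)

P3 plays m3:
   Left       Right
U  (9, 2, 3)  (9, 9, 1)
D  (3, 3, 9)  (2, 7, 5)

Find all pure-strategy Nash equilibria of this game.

Check each profile: it is a Nash equilibrium iff no player can strictly gain by switching unilaterally.
(U, Left, m1): P3 can switch to m2 (5 → 6). Not NE.
(U, Left, m2): P1 can switch to D (7 → 9). Not NE.
(U, Left, m3): P2 can switch to Right (2 → 9). Not NE.
(U, Right, m1): P2 can switch to Left (2 → 3). Not NE.
(U, Right, m2): P1 can switch to D (0 → 4). Not NE.
(U, Right, m3): P3 can switch to m1 (1 → 2). Not NE.
(D, Left, m1): P1 can switch to U (2 → 8). Not NE.
(D, Left, m2): P2 can switch to Right (2 → 4). Not NE.
(D, Left, m3): P1 can switch to U (3 → 9). Not NE.
(D, Right, m1): P1 can switch to U (0 → 2). Not NE.
(The remaining 2 profiles each have a profitable deviation by the same check.)

none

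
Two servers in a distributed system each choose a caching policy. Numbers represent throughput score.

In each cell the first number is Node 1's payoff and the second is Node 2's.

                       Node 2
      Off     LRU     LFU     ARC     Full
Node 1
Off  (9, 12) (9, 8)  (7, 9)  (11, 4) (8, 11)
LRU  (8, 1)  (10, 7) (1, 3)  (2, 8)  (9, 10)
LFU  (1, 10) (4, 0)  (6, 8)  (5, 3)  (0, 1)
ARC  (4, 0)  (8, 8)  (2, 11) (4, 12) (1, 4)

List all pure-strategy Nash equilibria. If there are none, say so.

(Off, Off): Node 1 gets 9, best alternative 8; Node 2 gets 12, best alternative 11. No profitable deviation — NE.
(Off, LRU): Node 1 can switch to LRU (9 → 10). Not NE.
(Off, LFU): Node 2 can switch to Off (9 → 12). Not NE.
(Off, ARC): Node 2 can switch to Off (4 → 12). Not NE.
(Off, Full): Node 1 can switch to LRU (8 → 9). Not NE.
(LRU, Off): Node 1 can switch to Off (8 → 9). Not NE.
(LRU, LRU): Node 2 can switch to ARC (7 → 8). Not NE.
(LRU, LFU): Node 1 can switch to Off (1 → 7). Not NE.
(LRU, ARC): Node 1 can switch to Off (2 → 11). Not NE.
(LRU, Full): Node 1 gets 9, best alternative 8; Node 2 gets 10, best alternative 8. No profitable deviation — NE.
(LFU, Off): Node 1 can switch to Off (1 → 9). Not NE.
(LFU, LRU): Node 1 can switch to Off (4 → 9). Not NE.
(LFU, LFU): Node 1 can switch to Off (6 → 7). Not NE.
(LFU, ARC): Node 1 can switch to Off (5 → 11). Not NE.
(The remaining 6 profiles each have a profitable deviation by the same check.)

The pure Nash equilibria are (Off, Off) and (LRU, Full).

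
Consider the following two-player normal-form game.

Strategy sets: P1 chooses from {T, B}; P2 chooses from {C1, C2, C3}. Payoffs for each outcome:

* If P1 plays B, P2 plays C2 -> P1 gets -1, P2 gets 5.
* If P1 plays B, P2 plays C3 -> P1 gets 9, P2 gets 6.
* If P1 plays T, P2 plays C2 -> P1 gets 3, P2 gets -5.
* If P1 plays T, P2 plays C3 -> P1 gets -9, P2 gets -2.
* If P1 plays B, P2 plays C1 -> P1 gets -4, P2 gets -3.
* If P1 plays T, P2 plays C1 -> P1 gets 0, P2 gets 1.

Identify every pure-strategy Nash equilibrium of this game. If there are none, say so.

For each player, find the best response to each opponent profile; mutual best responses are the pure NE.
P1 against C1: payoffs 0, -4 → best response T.
P1 against C2: payoffs 3, -1 → best response T.
P1 against C3: payoffs -9, 9 → best response B.
P2 against T: payoffs 1, -5, -2 → best response C1.
P2 against B: payoffs -3, 5, 6 → best response C3.
Mutual best responses: (T, C1); (B, C3).

(T, C1) and (B, C3)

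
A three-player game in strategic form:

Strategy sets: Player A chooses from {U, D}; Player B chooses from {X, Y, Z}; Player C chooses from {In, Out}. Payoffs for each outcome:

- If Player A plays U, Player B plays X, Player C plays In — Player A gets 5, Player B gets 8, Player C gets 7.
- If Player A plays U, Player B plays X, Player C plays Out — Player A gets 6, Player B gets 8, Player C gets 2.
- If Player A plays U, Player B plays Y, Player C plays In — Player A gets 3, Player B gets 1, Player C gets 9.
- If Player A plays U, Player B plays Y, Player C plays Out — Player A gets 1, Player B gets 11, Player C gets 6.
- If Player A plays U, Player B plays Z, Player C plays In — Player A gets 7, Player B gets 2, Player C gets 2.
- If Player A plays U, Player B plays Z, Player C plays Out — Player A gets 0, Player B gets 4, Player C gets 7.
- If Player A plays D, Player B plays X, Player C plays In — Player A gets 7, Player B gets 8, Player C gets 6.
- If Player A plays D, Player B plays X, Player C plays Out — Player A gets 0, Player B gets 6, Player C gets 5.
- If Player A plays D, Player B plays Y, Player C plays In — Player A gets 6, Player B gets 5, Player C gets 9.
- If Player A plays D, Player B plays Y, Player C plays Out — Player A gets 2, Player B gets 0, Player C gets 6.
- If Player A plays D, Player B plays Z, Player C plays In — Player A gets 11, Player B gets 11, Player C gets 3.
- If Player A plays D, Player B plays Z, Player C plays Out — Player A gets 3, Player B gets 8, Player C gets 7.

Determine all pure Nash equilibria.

(U, X, In): Player A can switch to D (5 → 7). Not NE.
(U, X, Out): Player B can switch to Y (8 → 11). Not NE.
(U, Y, In): Player A can switch to D (3 → 6). Not NE.
(U, Y, Out): Player A can switch to D (1 → 2). Not NE.
(U, Z, In): Player A can switch to D (7 → 11). Not NE.
(U, Z, Out): Player A can switch to D (0 → 3). Not NE.
(D, X, In): Player B can switch to Z (8 → 11). Not NE.
(D, X, Out): Player A can switch to U (0 → 6). Not NE.
(D, Y, In): Player B can switch to X (5 → 8). Not NE.
(D, Y, Out): Player B can switch to X (0 → 6). Not NE.
(D, Z, Out): Player A gets 3, best alternative 0; Player B gets 8, best alternative 6; Player C gets 7, best alternative 3. No profitable deviation — NE.
(The remaining 1 profile has a profitable deviation by the same check.)

(D, Z, Out)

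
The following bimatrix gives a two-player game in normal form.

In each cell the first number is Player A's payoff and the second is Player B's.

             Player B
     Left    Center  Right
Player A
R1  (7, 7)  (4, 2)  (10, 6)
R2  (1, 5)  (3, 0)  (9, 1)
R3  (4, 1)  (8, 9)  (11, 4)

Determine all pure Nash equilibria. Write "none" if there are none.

The pure Nash equilibria are (R1, Left) and (R3, Center).

For each player, find the best response to each opponent profile; mutual best responses are the pure NE.
Player A against Left: payoffs 7, 1, 4 → best response R1.
Player A against Center: payoffs 4, 3, 8 → best response R3.
Player A against Right: payoffs 10, 9, 11 → best response R3.
Player B against R1: payoffs 7, 2, 6 → best response Left.
Player B against R2: payoffs 5, 0, 1 → best response Left.
Player B against R3: payoffs 1, 9, 4 → best response Center.
Mutual best responses: (R1, Left); (R3, Center).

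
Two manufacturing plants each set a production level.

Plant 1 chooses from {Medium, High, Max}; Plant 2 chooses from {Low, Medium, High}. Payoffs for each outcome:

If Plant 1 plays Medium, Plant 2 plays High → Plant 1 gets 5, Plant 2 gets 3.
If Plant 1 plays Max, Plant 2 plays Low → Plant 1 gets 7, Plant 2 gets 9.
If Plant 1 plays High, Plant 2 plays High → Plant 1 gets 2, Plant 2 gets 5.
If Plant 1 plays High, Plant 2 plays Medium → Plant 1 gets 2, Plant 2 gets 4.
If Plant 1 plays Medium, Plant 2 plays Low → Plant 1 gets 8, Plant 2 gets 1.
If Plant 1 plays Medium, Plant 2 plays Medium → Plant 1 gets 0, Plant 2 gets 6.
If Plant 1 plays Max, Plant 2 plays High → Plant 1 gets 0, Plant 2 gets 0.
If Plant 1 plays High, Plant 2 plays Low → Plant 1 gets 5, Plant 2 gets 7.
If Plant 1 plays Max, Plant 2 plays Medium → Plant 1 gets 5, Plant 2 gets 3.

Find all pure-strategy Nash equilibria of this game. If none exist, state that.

none

(Medium, Low): Plant 2 can switch to Medium (1 → 6). Not NE.
(Medium, Medium): Plant 1 can switch to High (0 → 2). Not NE.
(Medium, High): Plant 2 can switch to Medium (3 → 6). Not NE.
(High, Low): Plant 1 can switch to Medium (5 → 8). Not NE.
(High, Medium): Plant 1 can switch to Max (2 → 5). Not NE.
(High, High): Plant 1 can switch to Medium (2 → 5). Not NE.
(Max, Low): Plant 1 can switch to Medium (7 → 8). Not NE.
(Max, Medium): Plant 2 can switch to Low (3 → 9). Not NE.
(The remaining 1 profile has a profitable deviation by the same check.)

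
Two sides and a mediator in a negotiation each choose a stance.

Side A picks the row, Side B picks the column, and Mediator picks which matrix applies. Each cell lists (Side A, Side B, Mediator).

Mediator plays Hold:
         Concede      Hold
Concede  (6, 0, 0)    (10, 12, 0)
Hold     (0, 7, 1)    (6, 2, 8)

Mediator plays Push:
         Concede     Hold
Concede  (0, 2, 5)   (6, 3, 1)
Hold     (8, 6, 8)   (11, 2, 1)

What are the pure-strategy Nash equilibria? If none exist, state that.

For each strategy profile, look for a profitable unilateral deviation.
(Concede, Concede, Hold): Side B can switch to Hold (0 → 12). Not NE.
(Concede, Concede, Push): Side A can switch to Hold (0 → 8). Not NE.
(Concede, Hold, Hold): Mediator can switch to Push (0 → 1). Not NE.
(Concede, Hold, Push): Side A can switch to Hold (6 → 11). Not NE.
(Hold, Concede, Hold): Side A can switch to Concede (0 → 6). Not NE.
(Hold, Concede, Push): Side A gets 8, best alternative 0; Side B gets 6, best alternative 2; Mediator gets 8, best alternative 1. No profitable deviation — NE.
(Hold, Hold, Hold): Side A can switch to Concede (6 → 10). Not NE.
(Hold, Hold, Push): Side B can switch to Concede (2 → 6). Not NE.

(Hold, Concede, Push)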